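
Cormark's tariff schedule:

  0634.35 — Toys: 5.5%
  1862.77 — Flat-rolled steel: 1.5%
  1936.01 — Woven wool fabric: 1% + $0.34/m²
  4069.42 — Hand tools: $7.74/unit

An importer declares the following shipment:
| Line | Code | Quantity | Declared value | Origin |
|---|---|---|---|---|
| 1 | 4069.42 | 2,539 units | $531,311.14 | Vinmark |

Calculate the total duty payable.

$19,651.86

Line 1 (4069.42, Vinmark, 2,539 units, $531,311.14):
Base rate for 4069.42 is $7.74/unit.
Duty = 2,539 × $7.74 = $19,651.86.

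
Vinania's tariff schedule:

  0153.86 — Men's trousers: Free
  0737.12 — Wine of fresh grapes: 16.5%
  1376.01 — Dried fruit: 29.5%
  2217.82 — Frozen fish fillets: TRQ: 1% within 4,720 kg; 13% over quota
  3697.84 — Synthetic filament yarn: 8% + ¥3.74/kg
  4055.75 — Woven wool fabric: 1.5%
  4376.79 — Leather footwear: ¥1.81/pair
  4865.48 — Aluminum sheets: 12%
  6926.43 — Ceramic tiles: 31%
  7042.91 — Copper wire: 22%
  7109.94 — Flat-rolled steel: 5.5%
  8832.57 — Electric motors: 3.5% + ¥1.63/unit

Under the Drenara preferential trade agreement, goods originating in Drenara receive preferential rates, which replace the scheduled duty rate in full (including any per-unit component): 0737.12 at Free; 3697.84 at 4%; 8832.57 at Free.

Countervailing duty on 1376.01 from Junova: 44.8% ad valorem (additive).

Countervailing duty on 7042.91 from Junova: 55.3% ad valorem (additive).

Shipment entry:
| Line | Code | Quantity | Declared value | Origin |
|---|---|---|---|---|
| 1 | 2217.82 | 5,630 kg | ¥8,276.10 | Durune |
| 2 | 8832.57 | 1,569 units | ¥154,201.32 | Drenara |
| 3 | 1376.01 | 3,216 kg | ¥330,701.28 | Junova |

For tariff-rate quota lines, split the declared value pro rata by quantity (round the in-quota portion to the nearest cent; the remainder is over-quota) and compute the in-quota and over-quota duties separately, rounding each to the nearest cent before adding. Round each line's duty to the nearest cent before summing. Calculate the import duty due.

Line 1 (2217.82, Durune, 5,630 kg, ¥8,276.10):
Code 2217.82 is under a tariff-rate quota (threshold 4,720 kg). In-quota: 4,720 kg at 1%; over-quota: 910 kg at 13%.
Pro-rata value split: in-quota = ¥8,276.10 × 4,720/5,630 = ¥6,938.40; over-quota = ¥8,276.10 − ¥6,938.40 = ¥1,337.70.
In-quota duty = ¥6,938.40 × 1% = ¥69.38. Over-quota duty = ¥1,337.70 × 13% = ¥173.90.
Line duty = ¥69.38 + ¥173.90 = ¥243.28.
Line 2 (8832.57, Drenara, 1,569 units, ¥154,201.32):
Base rate for 8832.57 is 3.5% + ¥1.63/unit.
Origin Drenara qualifies under the Vinania–Drenara agreement and 8832.57 is covered: preferential rate Free applies instead.
Duty = ¥154,201.32 × 0% = ¥0.00.
Line 3 (1376.01, Junova, 3,216 kg, ¥330,701.28):
Base rate for 1376.01 is 29.5%.
Additional duty on 1376.01 from Junova: +44.8%. Applied ad valorem rate: 29.5% + 44.8% = 74.3%.
Duty = ¥330,701.28 × 74.3% = ¥245,711.05.
Total = ¥243.28 + ¥0.00 + ¥245,711.05 = ¥245,954.33.

¥245,954.33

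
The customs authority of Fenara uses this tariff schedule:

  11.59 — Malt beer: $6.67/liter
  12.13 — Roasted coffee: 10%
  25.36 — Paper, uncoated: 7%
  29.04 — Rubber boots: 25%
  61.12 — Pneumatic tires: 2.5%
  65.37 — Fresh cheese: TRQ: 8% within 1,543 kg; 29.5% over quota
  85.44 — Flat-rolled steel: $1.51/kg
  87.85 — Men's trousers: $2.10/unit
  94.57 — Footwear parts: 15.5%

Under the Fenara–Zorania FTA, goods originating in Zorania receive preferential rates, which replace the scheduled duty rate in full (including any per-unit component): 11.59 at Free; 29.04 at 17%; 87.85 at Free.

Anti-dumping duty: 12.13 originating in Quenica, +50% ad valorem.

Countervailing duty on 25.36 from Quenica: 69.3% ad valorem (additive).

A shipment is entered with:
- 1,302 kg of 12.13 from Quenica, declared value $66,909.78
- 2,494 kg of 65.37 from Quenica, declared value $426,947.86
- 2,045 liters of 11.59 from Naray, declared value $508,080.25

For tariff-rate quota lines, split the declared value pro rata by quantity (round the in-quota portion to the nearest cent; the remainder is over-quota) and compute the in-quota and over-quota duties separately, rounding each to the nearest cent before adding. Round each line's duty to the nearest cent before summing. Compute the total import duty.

$122,944.21

Line 1 (12.13, Quenica, 1,302 kg, $66,909.78):
Base rate for 12.13 is 10%.
Additional duty on 12.13 from Quenica: +50%. Applied ad valorem rate: 10% + 50% = 60%.
Duty = $66,909.78 × 60% = $40,145.87.
Line 2 (65.37, Quenica, 2,494 kg, $426,947.86):
Code 65.37 is under a tariff-rate quota (threshold 1,543 kg). In-quota: 1,543 kg at 8%; over-quota: 951 kg at 29.5%.
Pro-rata value split: in-quota = $426,947.86 × 1,543/2,494 = $264,146.17; over-quota = $426,947.86 − $264,146.17 = $162,801.69.
In-quota duty = $264,146.17 × 8% = $21,131.69. Over-quota duty = $162,801.69 × 29.5% = $48,026.50.
Line duty = $21,131.69 + $48,026.50 = $69,158.19.
Line 3 (11.59, Naray, 2,045 liters, $508,080.25):
Base rate for 11.59 is $6.67/liter.
11.59 has an FTA preferential rate, but origin Naray is not Zorania; base rate stands.
Duty = 2,045 × $6.67 = $13,640.15.
Total = $40,145.87 + $69,158.19 + $13,640.15 = $122,944.21.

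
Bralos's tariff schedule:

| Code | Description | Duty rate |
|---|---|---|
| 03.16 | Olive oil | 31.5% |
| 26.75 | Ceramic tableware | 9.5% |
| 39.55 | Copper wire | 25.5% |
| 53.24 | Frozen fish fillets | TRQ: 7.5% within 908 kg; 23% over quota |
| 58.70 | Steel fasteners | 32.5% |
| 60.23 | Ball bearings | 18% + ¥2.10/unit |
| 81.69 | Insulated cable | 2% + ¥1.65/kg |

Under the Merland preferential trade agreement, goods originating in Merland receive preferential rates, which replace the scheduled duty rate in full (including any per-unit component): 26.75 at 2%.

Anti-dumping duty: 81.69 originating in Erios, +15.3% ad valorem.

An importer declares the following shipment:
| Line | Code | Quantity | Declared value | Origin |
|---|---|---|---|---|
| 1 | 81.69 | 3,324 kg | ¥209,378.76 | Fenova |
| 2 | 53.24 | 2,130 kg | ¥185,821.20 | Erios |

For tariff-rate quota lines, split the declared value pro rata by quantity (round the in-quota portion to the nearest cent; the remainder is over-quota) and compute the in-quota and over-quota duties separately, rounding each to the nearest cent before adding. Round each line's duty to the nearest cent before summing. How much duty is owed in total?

Line 1 (81.69, Fenova, 3,324 kg, ¥209,378.76):
Base rate for 81.69 is 2% + ¥1.65/kg.
The additional-duty order on 81.69 targets Erios, not Fenova; it does not apply.
Duty = ¥209,378.76 × 2% + 3,324 × ¥1.65 = ¥9,672.18.
Line 2 (53.24, Erios, 2,130 kg, ¥185,821.20):
Code 53.24 is under a tariff-rate quota (threshold 908 kg). In-quota: 908 kg at 7.5%; over-quota: 1,222 kg at 23%.
Pro-rata value split: in-quota = ¥185,821.20 × 908/2,130 = ¥79,213.92; over-quota = ¥185,821.20 − ¥79,213.92 = ¥106,607.28.
In-quota duty = ¥79,213.92 × 7.5% = ¥5,941.04. Over-quota duty = ¥106,607.28 × 23% = ¥24,519.67.
Line duty = ¥5,941.04 + ¥24,519.67 = ¥30,460.71.
Total = ¥9,672.18 + ¥30,460.71 = ¥40,132.89.

¥40,132.89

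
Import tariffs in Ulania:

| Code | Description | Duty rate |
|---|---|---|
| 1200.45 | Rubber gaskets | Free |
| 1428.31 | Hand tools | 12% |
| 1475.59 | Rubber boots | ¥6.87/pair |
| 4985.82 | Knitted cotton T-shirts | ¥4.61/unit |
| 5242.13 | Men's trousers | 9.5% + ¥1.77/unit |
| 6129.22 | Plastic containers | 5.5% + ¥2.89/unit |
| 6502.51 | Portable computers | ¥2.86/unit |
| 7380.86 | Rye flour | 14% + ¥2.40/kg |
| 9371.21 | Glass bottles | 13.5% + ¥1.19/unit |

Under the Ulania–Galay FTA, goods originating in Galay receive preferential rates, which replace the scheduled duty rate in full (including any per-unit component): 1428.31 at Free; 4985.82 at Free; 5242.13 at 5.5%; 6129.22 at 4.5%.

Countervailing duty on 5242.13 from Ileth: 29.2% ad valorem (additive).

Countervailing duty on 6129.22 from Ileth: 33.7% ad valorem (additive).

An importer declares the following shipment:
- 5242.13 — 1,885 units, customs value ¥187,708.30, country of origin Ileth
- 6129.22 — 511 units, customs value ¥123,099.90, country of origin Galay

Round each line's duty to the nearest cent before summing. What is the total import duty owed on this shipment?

Line 1 (5242.13, Ileth, 1,885 units, ¥187,708.30):
Base rate for 5242.13 is 9.5% + ¥1.77/unit.
5242.13 has an FTA preferential rate, but origin Ileth is not Galay; base rate stands.
Additional duty on 5242.13 from Ileth: +29.2%. Applied ad valorem rate: 9.5% + 29.2% = 38.7%.
Duty = ¥187,708.30 × 38.7% + 1,885 × ¥1.77 = ¥75,979.56.
Line 2 (6129.22, Galay, 511 units, ¥123,099.90):
Base rate for 6129.22 is 5.5% + ¥2.89/unit.
Origin Galay qualifies under the Ulania–Galay agreement and 6129.22 is covered: preferential rate 4.5% applies instead.
The additional-duty order on 6129.22 targets Ileth, not Galay; it does not apply.
Duty = ¥123,099.90 × 4.5% = ¥5,539.50.
Total = ¥75,979.56 + ¥5,539.50 = ¥81,519.06.

¥81,519.06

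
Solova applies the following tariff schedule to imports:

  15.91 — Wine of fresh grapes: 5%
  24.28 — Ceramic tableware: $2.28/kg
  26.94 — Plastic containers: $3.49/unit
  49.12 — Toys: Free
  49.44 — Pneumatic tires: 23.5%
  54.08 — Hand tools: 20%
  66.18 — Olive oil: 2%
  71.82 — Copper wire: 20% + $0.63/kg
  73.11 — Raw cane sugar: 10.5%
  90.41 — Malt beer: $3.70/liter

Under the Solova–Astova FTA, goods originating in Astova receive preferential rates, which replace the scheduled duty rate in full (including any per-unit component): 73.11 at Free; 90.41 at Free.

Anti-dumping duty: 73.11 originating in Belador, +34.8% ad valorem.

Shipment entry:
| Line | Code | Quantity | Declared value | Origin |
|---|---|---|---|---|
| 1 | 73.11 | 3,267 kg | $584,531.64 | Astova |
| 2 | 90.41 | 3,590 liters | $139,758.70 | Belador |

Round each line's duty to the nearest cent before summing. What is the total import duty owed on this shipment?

Line 1 (73.11, Astova, 3,267 kg, $584,531.64):
Base rate for 73.11 is 10.5%.
Origin Astova qualifies under the Solova–Astova agreement and 73.11 is covered: preferential rate Free applies instead.
The additional-duty order on 73.11 targets Belador, not Astova; it does not apply.
Duty = $584,531.64 × 0% = $0.00.
Line 2 (90.41, Belador, 3,590 liters, $139,758.70):
Base rate for 90.41 is $3.70/liter.
90.41 has an FTA preferential rate, but origin Belador is not Astova; base rate stands.
Duty = 3,590 × $3.70 = $13,283.00.
Total = $0.00 + $13,283.00 = $13,283.00.

$13,283.00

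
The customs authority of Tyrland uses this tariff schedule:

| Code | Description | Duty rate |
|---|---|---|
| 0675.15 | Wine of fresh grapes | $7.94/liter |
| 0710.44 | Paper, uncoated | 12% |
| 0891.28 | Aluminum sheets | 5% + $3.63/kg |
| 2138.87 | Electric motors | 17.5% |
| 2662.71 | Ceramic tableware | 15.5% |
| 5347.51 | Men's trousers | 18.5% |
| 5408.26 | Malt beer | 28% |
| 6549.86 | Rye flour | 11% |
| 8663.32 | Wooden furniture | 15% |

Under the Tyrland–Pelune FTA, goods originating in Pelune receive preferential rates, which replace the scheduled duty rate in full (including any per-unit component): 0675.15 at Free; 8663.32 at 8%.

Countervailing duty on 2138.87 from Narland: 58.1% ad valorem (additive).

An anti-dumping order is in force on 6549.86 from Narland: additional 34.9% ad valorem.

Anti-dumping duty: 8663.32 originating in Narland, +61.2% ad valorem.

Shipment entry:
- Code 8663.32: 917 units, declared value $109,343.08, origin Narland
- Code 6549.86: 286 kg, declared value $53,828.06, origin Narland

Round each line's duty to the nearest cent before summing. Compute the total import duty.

Line 1 (8663.32, Narland, 917 units, $109,343.08):
Base rate for 8663.32 is 15%.
8663.32 has an FTA preferential rate, but origin Narland is not Pelune; base rate stands.
Additional duty on 8663.32 from Narland: +61.2%. Applied ad valorem rate: 15% + 61.2% = 76.2%.
Duty = $109,343.08 × 76.2% = $83,319.43.
Line 2 (6549.86, Narland, 286 kg, $53,828.06):
Base rate for 6549.86 is 11%.
Additional duty on 6549.86 from Narland: +34.9%. Applied ad valorem rate: 11% + 34.9% = 45.9%.
Duty = $53,828.06 × 45.9% = $24,707.08.
Total = $83,319.43 + $24,707.08 = $108,026.51.

$108,026.51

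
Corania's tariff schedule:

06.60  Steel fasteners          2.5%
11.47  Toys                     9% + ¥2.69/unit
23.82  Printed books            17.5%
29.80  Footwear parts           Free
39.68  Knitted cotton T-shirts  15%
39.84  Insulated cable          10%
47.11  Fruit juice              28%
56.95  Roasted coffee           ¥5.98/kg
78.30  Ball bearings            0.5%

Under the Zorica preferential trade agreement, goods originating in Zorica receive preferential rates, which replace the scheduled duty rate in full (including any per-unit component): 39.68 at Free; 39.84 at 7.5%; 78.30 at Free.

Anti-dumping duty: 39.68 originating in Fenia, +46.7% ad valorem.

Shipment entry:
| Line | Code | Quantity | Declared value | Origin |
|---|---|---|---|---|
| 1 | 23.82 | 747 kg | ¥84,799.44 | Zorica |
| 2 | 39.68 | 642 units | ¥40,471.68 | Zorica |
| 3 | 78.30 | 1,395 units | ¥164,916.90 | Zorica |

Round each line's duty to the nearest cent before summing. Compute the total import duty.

Line 1 (23.82, Zorica, 747 kg, ¥84,799.44):
Base rate for 23.82 is 17.5%.
Origin Zorica is the FTA partner but 23.82 is not on the preference list; base rate stands.
Duty = ¥84,799.44 × 17.5% = ¥14,839.90.
Line 2 (39.68, Zorica, 642 units, ¥40,471.68):
Base rate for 39.68 is 15%.
Origin Zorica qualifies under the Corania–Zorica agreement and 39.68 is covered: preferential rate Free applies instead.
The additional-duty order on 39.68 targets Fenia, not Zorica; it does not apply.
Duty = ¥40,471.68 × 0% = ¥0.00.
Line 3 (78.30, Zorica, 1,395 units, ¥164,916.90):
Base rate for 78.30 is 0.5%.
Origin Zorica qualifies under the Corania–Zorica agreement and 78.30 is covered: preferential rate Free applies instead.
Duty = ¥164,916.90 × 0% = ¥0.00.
Total = ¥14,839.90 + ¥0.00 + ¥0.00 = ¥14,839.90.

¥14,839.90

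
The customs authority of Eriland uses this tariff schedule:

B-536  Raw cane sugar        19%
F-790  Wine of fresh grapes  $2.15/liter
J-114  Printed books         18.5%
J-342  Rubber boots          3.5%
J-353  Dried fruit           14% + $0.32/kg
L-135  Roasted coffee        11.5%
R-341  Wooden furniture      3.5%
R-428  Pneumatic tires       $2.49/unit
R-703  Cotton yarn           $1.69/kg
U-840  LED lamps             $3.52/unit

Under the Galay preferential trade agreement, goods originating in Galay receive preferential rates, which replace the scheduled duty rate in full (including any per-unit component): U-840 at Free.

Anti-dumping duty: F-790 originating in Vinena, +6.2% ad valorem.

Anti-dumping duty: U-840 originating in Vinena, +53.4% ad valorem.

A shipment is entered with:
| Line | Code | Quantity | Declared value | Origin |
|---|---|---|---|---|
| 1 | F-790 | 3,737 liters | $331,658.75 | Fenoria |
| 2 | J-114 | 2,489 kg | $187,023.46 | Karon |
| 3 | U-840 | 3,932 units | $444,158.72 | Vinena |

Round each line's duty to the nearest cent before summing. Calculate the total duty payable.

Line 1 (F-790, Fenoria, 3,737 liters, $331,658.75):
Base rate for F-790 is $2.15/liter.
The additional-duty order on F-790 targets Vinena, not Fenoria; it does not apply.
Duty = 3,737 × $2.15 = $8,034.55.
Line 2 (J-114, Karon, 2,489 kg, $187,023.46):
Base rate for J-114 is 18.5%.
Duty = $187,023.46 × 18.5% = $34,599.34.
Line 3 (U-840, Vinena, 3,932 units, $444,158.72):
Base rate for U-840 is $3.52/unit.
U-840 has an FTA preferential rate, but origin Vinena is not Galay; base rate stands.
Additional duty on U-840 from Vinena: +53.4% ad valorem. Applied ad valorem rate = 53.4%.
Duty = $444,158.72 × 53.4% + 3,932 × $3.52 = $251,021.40.
Total = $8,034.55 + $34,599.34 + $251,021.40 = $293,655.29.

$293,655.29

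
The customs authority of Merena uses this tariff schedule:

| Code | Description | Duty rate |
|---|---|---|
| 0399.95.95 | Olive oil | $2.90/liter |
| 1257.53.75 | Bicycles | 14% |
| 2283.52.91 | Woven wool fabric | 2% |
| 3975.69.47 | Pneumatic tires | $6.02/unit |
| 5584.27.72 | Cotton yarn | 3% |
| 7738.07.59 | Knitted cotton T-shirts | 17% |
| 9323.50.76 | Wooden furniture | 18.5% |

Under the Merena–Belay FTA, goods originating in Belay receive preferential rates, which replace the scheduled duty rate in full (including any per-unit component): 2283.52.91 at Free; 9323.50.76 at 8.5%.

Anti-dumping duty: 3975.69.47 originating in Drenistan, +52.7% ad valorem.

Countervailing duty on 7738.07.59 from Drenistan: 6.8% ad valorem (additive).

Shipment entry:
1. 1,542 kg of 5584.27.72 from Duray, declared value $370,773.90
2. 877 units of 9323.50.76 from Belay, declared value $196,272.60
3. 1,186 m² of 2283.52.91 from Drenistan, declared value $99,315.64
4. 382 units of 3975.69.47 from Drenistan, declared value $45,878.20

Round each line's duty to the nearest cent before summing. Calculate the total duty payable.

Line 1 (5584.27.72, Duray, 1,542 kg, $370,773.90):
Base rate for 5584.27.72 is 3%.
Duty = $370,773.90 × 3% = $11,123.22.
Line 2 (9323.50.76, Belay, 877 units, $196,272.60):
Base rate for 9323.50.76 is 18.5%.
Origin Belay qualifies under the Merena–Belay agreement and 9323.50.76 is covered: preferential rate 8.5% applies instead.
Duty = $196,272.60 × 8.5% = $16,683.17.
Line 3 (2283.52.91, Drenistan, 1,186 m², $99,315.64):
Base rate for 2283.52.91 is 2%.
2283.52.91 has an FTA preferential rate, but origin Drenistan is not Belay; base rate stands.
Duty = $99,315.64 × 2% = $1,986.31.
Line 4 (3975.69.47, Drenistan, 382 units, $45,878.20):
Base rate for 3975.69.47 is $6.02/unit.
Additional duty on 3975.69.47 from Drenistan: +52.7% ad valorem. Applied ad valorem rate = 52.7%.
Duty = $45,878.20 × 52.7% + 382 × $6.02 = $26,477.45.
Total = $11,123.22 + $16,683.17 + $1,986.31 + $26,477.45 = $56,270.15.

$56,270.15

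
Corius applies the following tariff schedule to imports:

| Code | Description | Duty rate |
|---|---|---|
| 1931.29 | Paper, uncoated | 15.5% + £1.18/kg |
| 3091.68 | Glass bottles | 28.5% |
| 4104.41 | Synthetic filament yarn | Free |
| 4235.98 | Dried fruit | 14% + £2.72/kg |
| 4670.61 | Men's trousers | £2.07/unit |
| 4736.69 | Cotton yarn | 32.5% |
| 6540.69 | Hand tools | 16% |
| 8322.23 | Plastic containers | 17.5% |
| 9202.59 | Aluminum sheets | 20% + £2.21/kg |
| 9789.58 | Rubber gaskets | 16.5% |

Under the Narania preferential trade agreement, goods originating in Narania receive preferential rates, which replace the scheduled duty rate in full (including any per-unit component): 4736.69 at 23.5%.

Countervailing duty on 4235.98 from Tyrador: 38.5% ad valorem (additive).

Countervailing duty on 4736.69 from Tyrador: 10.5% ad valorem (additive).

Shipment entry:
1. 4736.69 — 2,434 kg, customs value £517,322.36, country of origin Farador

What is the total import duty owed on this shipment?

Line 1 (4736.69, Farador, 2,434 kg, £517,322.36):
Base rate for 4736.69 is 32.5%.
4736.69 has an FTA preferential rate, but origin Farador is not Narania; base rate stands.
The additional-duty order on 4736.69 targets Tyrador, not Farador; it does not apply.
Duty = £517,322.36 × 32.5% = £168,129.77.

£168,129.77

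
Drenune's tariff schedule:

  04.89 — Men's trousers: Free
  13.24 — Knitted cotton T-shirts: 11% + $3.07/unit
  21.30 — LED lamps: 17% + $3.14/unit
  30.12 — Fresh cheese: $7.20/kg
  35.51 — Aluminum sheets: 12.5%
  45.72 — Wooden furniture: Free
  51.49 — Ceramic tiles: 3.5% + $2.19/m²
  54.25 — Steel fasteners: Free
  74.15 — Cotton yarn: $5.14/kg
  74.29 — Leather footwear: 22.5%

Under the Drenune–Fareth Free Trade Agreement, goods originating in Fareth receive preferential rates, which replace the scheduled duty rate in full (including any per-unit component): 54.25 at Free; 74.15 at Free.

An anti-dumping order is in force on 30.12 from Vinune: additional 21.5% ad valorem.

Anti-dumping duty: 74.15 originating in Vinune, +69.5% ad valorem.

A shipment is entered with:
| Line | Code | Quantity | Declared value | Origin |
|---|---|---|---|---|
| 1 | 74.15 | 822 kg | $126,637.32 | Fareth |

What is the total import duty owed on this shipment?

$0.00

Line 1 (74.15, Fareth, 822 kg, $126,637.32):
Base rate for 74.15 is $5.14/kg.
Origin Fareth qualifies under the Drenune–Fareth agreement and 74.15 is covered: preferential rate Free applies instead.
The additional-duty order on 74.15 targets Vinune, not Fareth; it does not apply.
Duty = $126,637.32 × 0% = $0.00.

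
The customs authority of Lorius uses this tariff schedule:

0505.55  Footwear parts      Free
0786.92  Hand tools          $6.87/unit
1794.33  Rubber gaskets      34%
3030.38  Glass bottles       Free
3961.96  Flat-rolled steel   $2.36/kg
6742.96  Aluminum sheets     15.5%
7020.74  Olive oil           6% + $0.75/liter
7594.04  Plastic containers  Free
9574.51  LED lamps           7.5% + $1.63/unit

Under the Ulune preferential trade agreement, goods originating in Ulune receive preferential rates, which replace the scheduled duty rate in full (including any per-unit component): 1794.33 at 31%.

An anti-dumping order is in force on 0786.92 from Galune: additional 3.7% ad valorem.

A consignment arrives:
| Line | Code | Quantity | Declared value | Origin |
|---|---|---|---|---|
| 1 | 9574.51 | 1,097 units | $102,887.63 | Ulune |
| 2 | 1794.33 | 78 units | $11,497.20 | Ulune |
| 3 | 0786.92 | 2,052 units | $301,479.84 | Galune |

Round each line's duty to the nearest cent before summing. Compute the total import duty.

$38,320.80

Line 1 (9574.51, Ulune, 1,097 units, $102,887.63):
Base rate for 9574.51 is 7.5% + $1.63/unit.
Origin Ulune is the FTA partner but 9574.51 is not on the preference list; base rate stands.
Duty = $102,887.63 × 7.5% + 1,097 × $1.63 = $9,504.68.
Line 2 (1794.33, Ulune, 78 units, $11,497.20):
Base rate for 1794.33 is 34%.
Origin Ulune qualifies under the Lorius–Ulune agreement and 1794.33 is covered: preferential rate 31% applies instead.
Duty = $11,497.20 × 31% = $3,564.13.
Line 3 (0786.92, Galune, 2,052 units, $301,479.84):
Base rate for 0786.92 is $6.87/unit.
Additional duty on 0786.92 from Galune: +3.7% ad valorem. Applied ad valorem rate = 3.7%.
Duty = $301,479.84 × 3.7% + 2,052 × $6.87 = $25,251.99.
Total = $9,504.68 + $3,564.13 + $25,251.99 = $38,320.80.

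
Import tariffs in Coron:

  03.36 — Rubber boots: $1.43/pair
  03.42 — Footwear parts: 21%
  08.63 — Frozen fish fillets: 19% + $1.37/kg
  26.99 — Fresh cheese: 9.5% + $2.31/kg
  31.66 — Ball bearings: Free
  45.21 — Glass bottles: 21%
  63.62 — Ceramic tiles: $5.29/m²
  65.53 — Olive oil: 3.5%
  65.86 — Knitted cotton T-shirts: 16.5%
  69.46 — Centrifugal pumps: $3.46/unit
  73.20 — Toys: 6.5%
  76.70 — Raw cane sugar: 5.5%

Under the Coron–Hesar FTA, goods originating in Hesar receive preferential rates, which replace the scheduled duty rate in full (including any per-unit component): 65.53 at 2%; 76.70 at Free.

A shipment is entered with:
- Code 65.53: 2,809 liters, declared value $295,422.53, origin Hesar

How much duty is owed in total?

$5,908.45

Line 1 (65.53, Hesar, 2,809 liters, $295,422.53):
Base rate for 65.53 is 3.5%.
Origin Hesar qualifies under the Coron–Hesar agreement and 65.53 is covered: preferential rate 2% applies instead.
Duty = $295,422.53 × 2% = $5,908.45.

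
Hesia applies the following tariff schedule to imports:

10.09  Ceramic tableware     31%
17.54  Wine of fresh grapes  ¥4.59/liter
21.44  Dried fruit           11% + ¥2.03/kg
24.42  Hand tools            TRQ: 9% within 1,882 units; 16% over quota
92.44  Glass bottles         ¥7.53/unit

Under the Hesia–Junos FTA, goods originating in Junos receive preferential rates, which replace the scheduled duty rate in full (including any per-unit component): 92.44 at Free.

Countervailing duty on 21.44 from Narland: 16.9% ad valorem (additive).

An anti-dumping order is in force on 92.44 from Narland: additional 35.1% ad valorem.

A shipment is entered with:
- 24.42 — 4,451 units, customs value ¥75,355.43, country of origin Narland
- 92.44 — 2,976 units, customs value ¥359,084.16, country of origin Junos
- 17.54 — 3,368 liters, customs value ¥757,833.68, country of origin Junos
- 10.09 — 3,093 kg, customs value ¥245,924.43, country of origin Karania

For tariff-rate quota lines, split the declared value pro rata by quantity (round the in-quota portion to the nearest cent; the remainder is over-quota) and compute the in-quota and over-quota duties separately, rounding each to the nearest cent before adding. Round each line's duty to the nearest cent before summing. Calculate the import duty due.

Line 1 (24.42, Narland, 4,451 units, ¥75,355.43):
Code 24.42 is under a tariff-rate quota (threshold 1,882 units). In-quota: 1,882 units at 9%; over-quota: 2,569 units at 16%.
Pro-rata value split: in-quota = ¥75,355.43 × 1,882/4,451 = ¥31,862.26; over-quota = ¥75,355.43 − ¥31,862.26 = ¥43,493.17.
In-quota duty = ¥31,862.26 × 9% = ¥2,867.60. Over-quota duty = ¥43,493.17 × 16% = ¥6,958.91.
Line duty = ¥2,867.60 + ¥6,958.91 = ¥9,826.51.
Line 2 (92.44, Junos, 2,976 units, ¥359,084.16):
Base rate for 92.44 is ¥7.53/unit.
Origin Junos qualifies under the Hesia–Junos agreement and 92.44 is covered: preferential rate Free applies instead.
The additional-duty order on 92.44 targets Narland, not Junos; it does not apply.
Duty = ¥359,084.16 × 0% = ¥0.00.
Line 3 (17.54, Junos, 3,368 liters, ¥757,833.68):
Base rate for 17.54 is ¥4.59/liter.
Origin Junos is the FTA partner but 17.54 is not on the preference list; base rate stands.
Duty = 3,368 × ¥4.59 = ¥15,459.12.
Line 4 (10.09, Karania, 3,093 kg, ¥245,924.43):
Base rate for 10.09 is 31%.
Duty = ¥245,924.43 × 31% = ¥76,236.57.
Total = ¥9,826.51 + ¥0.00 + ¥15,459.12 + ¥76,236.57 = ¥101,522.20.

¥101,522.20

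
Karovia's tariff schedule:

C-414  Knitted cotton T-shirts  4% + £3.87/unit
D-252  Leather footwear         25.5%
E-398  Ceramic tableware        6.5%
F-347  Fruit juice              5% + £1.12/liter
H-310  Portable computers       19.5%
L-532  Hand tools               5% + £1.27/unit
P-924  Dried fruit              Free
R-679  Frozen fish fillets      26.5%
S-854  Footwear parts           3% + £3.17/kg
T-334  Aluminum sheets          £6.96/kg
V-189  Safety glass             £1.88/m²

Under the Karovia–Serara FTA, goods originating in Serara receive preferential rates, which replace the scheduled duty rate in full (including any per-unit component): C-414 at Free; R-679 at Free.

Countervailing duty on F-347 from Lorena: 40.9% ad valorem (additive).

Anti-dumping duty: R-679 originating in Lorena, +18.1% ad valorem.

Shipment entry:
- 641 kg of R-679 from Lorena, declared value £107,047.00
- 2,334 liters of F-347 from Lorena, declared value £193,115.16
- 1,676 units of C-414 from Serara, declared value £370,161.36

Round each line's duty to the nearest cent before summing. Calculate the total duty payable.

Line 1 (R-679, Lorena, 641 kg, £107,047.00):
Base rate for R-679 is 26.5%.
R-679 has an FTA preferential rate, but origin Lorena is not Serara; base rate stands.
Additional duty on R-679 from Lorena: +18.1%. Applied ad valorem rate: 26.5% + 18.1% = 44.6%.
Duty = £107,047.00 × 44.6% = £47,742.96.
Line 2 (F-347, Lorena, 2,334 liters, £193,115.16):
Base rate for F-347 is 5% + £1.12/liter.
Additional duty on F-347 from Lorena: +40.9%. Applied ad valorem rate: 5% + 40.9% = 45.9%.
Duty = £193,115.16 × 45.9% + 2,334 × £1.12 = £91,253.94.
Line 3 (C-414, Serara, 1,676 units, £370,161.36):
Base rate for C-414 is 4% + £3.87/unit.
Origin Serara qualifies under the Karovia–Serara agreement and C-414 is covered: preferential rate Free applies instead.
Duty = £370,161.36 × 0% = £0.00.
Total = £47,742.96 + £91,253.94 + £0.00 = £138,996.90.

£138,996.90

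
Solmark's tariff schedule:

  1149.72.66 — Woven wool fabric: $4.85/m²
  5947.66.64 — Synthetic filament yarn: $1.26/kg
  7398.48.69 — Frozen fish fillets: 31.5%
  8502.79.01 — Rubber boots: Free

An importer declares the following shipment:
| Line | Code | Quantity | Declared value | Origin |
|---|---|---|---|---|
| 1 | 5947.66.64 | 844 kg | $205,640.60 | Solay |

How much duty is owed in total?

$1,063.44

Line 1 (5947.66.64, Solay, 844 kg, $205,640.60):
Base rate for 5947.66.64 is $1.26/kg.
Duty = 844 × $1.26 = $1,063.44.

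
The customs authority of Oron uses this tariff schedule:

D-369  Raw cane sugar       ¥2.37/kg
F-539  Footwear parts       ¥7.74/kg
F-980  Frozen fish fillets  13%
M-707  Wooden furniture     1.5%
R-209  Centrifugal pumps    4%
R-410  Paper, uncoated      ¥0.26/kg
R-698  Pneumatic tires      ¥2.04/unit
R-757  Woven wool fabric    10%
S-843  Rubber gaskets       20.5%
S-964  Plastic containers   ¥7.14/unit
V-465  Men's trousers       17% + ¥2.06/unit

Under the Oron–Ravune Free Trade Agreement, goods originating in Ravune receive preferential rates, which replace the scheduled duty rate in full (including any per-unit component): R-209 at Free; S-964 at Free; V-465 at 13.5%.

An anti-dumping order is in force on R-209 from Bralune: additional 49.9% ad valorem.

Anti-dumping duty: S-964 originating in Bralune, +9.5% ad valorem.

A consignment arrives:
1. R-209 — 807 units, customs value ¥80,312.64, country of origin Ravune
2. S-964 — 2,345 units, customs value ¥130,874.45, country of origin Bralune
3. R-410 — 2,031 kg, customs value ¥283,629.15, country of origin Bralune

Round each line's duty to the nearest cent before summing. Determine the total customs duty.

Line 1 (R-209, Ravune, 807 units, ¥80,312.64):
Base rate for R-209 is 4%.
Origin Ravune qualifies under the Oron–Ravune agreement and R-209 is covered: preferential rate Free applies instead.
The additional-duty order on R-209 targets Bralune, not Ravune; it does not apply.
Duty = ¥80,312.64 × 0% = ¥0.00.
Line 2 (S-964, Bralune, 2,345 units, ¥130,874.45):
Base rate for S-964 is ¥7.14/unit.
S-964 has an FTA preferential rate, but origin Bralune is not Ravune; base rate stands.
Additional duty on S-964 from Bralune: +9.5% ad valorem. Applied ad valorem rate = 9.5%.
Duty = ¥130,874.45 × 9.5% + 2,345 × ¥7.14 = ¥29,176.37.
Line 3 (R-410, Bralune, 2,031 kg, ¥283,629.15):
Base rate for R-410 is ¥0.26/kg.
Duty = 2,031 × ¥0.26 = ¥528.06.
Total = ¥0.00 + ¥29,176.37 + ¥528.06 = ¥29,704.43.

¥29,704.43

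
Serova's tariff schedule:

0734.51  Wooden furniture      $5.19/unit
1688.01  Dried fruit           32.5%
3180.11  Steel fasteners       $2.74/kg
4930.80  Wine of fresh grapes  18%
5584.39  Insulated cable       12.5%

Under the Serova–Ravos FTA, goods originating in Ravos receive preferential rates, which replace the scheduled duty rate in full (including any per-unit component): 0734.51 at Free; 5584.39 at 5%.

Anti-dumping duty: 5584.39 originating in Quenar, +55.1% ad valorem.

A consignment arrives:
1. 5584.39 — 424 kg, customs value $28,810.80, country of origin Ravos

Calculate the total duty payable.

$1,440.54

Line 1 (5584.39, Ravos, 424 kg, $28,810.80):
Base rate for 5584.39 is 12.5%.
Origin Ravos qualifies under the Serova–Ravos agreement and 5584.39 is covered: preferential rate 5% applies instead.
The additional-duty order on 5584.39 targets Quenar, not Ravos; it does not apply.
Duty = $28,810.80 × 5% = $1,440.54.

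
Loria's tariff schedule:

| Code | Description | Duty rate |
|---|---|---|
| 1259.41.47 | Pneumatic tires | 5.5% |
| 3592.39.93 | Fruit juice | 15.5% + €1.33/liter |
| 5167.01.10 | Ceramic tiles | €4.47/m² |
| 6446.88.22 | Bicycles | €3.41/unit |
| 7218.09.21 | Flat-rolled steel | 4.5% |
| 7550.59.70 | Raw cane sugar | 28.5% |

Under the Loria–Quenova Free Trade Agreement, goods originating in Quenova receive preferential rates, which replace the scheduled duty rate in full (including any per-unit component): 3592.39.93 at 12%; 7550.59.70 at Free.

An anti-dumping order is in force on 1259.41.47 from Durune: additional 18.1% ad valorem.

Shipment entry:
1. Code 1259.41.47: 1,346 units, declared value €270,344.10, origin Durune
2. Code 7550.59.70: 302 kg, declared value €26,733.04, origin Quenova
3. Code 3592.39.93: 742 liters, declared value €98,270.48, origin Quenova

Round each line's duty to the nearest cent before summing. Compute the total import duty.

€75,593.67

Line 1 (1259.41.47, Durune, 1,346 units, €270,344.10):
Base rate for 1259.41.47 is 5.5%.
Additional duty on 1259.41.47 from Durune: +18.1%. Applied ad valorem rate: 5.5% + 18.1% = 23.6%.
Duty = €270,344.10 × 23.6% = €63,801.21.
Line 2 (7550.59.70, Quenova, 302 kg, €26,733.04):
Base rate for 7550.59.70 is 28.5%.
Origin Quenova qualifies under the Loria–Quenova agreement and 7550.59.70 is covered: preferential rate Free applies instead.
Duty = €26,733.04 × 0% = €0.00.
Line 3 (3592.39.93, Quenova, 742 liters, €98,270.48):
Base rate for 3592.39.93 is 15.5% + €1.33/liter.
Origin Quenova qualifies under the Loria–Quenova agreement and 3592.39.93 is covered: preferential rate 12% applies instead.
Duty = €98,270.48 × 12% = €11,792.46.
Total = €63,801.21 + €0.00 + €11,792.46 = €75,593.67.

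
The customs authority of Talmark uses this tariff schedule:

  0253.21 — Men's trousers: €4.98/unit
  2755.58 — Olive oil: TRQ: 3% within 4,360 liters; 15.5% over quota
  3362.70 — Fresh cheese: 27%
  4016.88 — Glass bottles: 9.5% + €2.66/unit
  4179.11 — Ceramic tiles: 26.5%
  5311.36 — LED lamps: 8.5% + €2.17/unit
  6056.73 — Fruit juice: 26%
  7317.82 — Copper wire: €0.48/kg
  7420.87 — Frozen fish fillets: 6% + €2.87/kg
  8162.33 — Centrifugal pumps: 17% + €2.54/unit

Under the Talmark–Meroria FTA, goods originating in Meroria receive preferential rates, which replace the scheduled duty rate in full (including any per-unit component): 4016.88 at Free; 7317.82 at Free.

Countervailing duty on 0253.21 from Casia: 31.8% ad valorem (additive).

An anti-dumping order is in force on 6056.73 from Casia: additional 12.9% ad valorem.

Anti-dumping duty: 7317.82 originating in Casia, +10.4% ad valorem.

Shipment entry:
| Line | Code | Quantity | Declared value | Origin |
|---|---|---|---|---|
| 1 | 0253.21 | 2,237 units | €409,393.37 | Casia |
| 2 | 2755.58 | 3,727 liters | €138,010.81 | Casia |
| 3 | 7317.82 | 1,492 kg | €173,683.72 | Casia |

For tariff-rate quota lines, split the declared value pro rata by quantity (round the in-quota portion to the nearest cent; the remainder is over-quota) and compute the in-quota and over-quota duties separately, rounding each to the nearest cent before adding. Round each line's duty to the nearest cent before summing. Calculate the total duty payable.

Line 1 (0253.21, Casia, 2,237 units, €409,393.37):
Base rate for 0253.21 is €4.98/unit.
Additional duty on 0253.21 from Casia: +31.8% ad valorem. Applied ad valorem rate = 31.8%.
Duty = €409,393.37 × 31.8% + 2,237 × €4.98 = €141,327.35.
Line 2 (2755.58, Casia, 3,727 liters, €138,010.81):
Code 2755.58 is under a tariff-rate quota (threshold 4,360 liters). Quantity 3,727 liters is within the quota, so the in-quota rate 3% applies to the full value.
Duty = €138,010.81 × 3% = €4,140.32.
Line 3 (7317.82, Casia, 1,492 kg, €173,683.72):
Base rate for 7317.82 is €0.48/kg.
7317.82 has an FTA preferential rate, but origin Casia is not Meroria; base rate stands.
Additional duty on 7317.82 from Casia: +10.4% ad valorem. Applied ad valorem rate = 10.4%.
Duty = €173,683.72 × 10.4% + 1,492 × €0.48 = €18,779.27.
Total = €141,327.35 + €4,140.32 + €18,779.27 = €164,246.94.

€164,246.94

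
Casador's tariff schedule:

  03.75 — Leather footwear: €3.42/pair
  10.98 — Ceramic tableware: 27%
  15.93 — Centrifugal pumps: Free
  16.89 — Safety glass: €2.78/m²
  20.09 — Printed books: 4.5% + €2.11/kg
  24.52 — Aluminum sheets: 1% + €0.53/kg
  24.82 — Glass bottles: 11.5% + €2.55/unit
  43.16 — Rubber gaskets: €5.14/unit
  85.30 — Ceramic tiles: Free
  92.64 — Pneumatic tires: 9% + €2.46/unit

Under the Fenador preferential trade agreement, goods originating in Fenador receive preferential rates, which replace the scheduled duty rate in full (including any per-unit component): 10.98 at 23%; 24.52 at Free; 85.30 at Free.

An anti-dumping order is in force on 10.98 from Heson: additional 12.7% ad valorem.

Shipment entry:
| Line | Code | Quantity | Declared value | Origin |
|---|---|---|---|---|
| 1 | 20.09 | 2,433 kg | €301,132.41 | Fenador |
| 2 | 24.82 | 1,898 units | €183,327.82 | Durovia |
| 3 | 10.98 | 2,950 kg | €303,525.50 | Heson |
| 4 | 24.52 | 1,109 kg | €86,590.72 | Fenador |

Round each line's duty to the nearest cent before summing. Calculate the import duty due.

€165,106.81

Line 1 (20.09, Fenador, 2,433 kg, €301,132.41):
Base rate for 20.09 is 4.5% + €2.11/kg.
Origin Fenador is the FTA partner but 20.09 is not on the preference list; base rate stands.
Duty = €301,132.41 × 4.5% + 2,433 × €2.11 = €18,684.59.
Line 2 (24.82, Durovia, 1,898 units, €183,327.82):
Base rate for 24.82 is 11.5% + €2.55/unit.
Duty = €183,327.82 × 11.5% + 1,898 × €2.55 = €25,922.60.
Line 3 (10.98, Heson, 2,950 kg, €303,525.50):
Base rate for 10.98 is 27%.
10.98 has an FTA preferential rate, but origin Heson is not Fenador; base rate stands.
Additional duty on 10.98 from Heson: +12.7%. Applied ad valorem rate: 27% + 12.7% = 39.7%.
Duty = €303,525.50 × 39.7% = €120,499.62.
Line 4 (24.52, Fenador, 1,109 kg, €86,590.72):
Base rate for 24.52 is 1% + €0.53/kg.
Origin Fenador qualifies under the Casador–Fenador agreement and 24.52 is covered: preferential rate Free applies instead.
Duty = €86,590.72 × 0% = €0.00.
Total = €18,684.59 + €25,922.60 + €120,499.62 + €0.00 = €165,106.81.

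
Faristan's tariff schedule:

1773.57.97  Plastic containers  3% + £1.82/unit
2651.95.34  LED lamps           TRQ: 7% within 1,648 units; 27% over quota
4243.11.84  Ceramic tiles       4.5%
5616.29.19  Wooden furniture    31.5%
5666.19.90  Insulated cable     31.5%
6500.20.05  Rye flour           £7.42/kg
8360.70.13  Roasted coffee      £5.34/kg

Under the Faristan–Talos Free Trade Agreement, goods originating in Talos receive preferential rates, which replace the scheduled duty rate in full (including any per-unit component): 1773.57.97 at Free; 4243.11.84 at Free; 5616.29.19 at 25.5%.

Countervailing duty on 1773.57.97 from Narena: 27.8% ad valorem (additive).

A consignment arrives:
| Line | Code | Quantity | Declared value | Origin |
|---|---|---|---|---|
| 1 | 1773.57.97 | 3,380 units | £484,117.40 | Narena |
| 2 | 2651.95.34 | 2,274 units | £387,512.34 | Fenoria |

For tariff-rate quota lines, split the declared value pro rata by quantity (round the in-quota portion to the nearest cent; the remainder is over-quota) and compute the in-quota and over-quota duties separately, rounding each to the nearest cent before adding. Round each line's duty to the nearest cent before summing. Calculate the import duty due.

£203,720.96

Line 1 (1773.57.97, Narena, 3,380 units, £484,117.40):
Base rate for 1773.57.97 is 3% + £1.82/unit.
1773.57.97 has an FTA preferential rate, but origin Narena is not Talos; base rate stands.
Additional duty on 1773.57.97 from Narena: +27.8%. Applied ad valorem rate: 3% + 27.8% = 30.8%.
Duty = £484,117.40 × 30.8% + 3,380 × £1.82 = £155,259.76.
Line 2 (2651.95.34, Fenoria, 2,274 units, £387,512.34):
Code 2651.95.34 is under a tariff-rate quota (threshold 1,648 units). In-quota: 1,648 units at 7%; over-quota: 626 units at 27%.
Pro-rata value split: in-quota = £387,512.34 × 1,648/2,274 = £280,835.68; over-quota = £387,512.34 − £280,835.68 = £106,676.66.
In-quota duty = £280,835.68 × 7% = £19,658.50. Over-quota duty = £106,676.66 × 27% = £28,802.70.
Line duty = £19,658.50 + £28,802.70 = £48,461.20.
Total = £155,259.76 + £48,461.20 = £203,720.96.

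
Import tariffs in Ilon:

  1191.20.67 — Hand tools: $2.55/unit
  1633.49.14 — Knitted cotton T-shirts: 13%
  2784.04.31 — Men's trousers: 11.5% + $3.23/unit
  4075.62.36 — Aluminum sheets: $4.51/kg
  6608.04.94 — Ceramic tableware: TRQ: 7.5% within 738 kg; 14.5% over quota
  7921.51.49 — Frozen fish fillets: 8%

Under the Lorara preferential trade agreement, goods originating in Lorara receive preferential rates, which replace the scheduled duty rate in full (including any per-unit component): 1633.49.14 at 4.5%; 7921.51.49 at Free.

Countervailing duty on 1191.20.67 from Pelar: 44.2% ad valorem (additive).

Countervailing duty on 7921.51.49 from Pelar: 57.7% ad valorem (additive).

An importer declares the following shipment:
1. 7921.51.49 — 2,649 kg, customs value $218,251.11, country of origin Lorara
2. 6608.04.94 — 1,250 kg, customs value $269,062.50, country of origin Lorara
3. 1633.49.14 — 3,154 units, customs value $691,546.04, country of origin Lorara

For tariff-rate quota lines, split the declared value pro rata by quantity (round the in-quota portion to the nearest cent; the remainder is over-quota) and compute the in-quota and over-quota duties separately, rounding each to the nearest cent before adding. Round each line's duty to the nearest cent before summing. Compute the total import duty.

$59,013.82

Line 1 (7921.51.49, Lorara, 2,649 kg, $218,251.11):
Base rate for 7921.51.49 is 8%.
Origin Lorara qualifies under the Ilon–Lorara agreement and 7921.51.49 is covered: preferential rate Free applies instead.
The additional-duty order on 7921.51.49 targets Pelar, not Lorara; it does not apply.
Duty = $218,251.11 × 0% = $0.00.
Line 2 (6608.04.94, Lorara, 1,250 kg, $269,062.50):
Code 6608.04.94 is under a tariff-rate quota (threshold 738 kg). In-quota: 738 kg at 7.5%; over-quota: 512 kg at 14.5%.
Pro-rata value split: in-quota = $269,062.50 × 738/1,250 = $158,854.50; over-quota = $269,062.50 − $158,854.50 = $110,208.00.
In-quota duty = $158,854.50 × 7.5% = $11,914.09. Over-quota duty = $110,208.00 × 14.5% = $15,980.16.
Line duty = $11,914.09 + $15,980.16 = $27,894.25.
Line 3 (1633.49.14, Lorara, 3,154 units, $691,546.04):
Base rate for 1633.49.14 is 13%.
Origin Lorara qualifies under the Ilon–Lorara agreement and 1633.49.14 is covered: preferential rate 4.5% applies instead.
Duty = $691,546.04 × 4.5% = $31,119.57.
Total = $0.00 + $27,894.25 + $31,119.57 = $59,013.82.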